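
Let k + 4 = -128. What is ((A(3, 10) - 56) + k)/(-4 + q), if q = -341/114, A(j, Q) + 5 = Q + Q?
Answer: 19722/797 ≈ 24.745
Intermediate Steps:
k = -132 (k = -4 - 128 = -132)
A(j, Q) = -5 + 2*Q (A(j, Q) = -5 + (Q + Q) = -5 + 2*Q)
q = -341/114 (q = -341*1/114 = -341/114 ≈ -2.9912)
((A(3, 10) - 56) + k)/(-4 + q) = (((-5 + 2*10) - 56) - 132)/(-4 - 341/114) = (((-5 + 20) - 56) - 132)/(-797/114) = ((15 - 56) - 132)*(-114/797) = (-41 - 132)*(-114/797) = -173*(-114/797) = 19722/797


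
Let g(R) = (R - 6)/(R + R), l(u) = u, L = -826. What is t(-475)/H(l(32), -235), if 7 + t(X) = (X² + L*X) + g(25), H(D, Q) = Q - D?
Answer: -10299473/4450 ≈ -2314.5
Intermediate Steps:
g(R) = (-6 + R)/(2*R) (g(R) = (-6 + R)/((2*R)) = (-6 + R)*(1/(2*R)) = (-6 + R)/(2*R))
t(X) = -331/50 + X² - 826*X (t(X) = -7 + ((X² - 826*X) + (½)*(-6 + 25)/25) = -7 + ((X² - 826*X) + (½)*(1/25)*19) = -7 + ((X² - 826*X) + 19/50) = -7 + (19/50 + X² - 826*X) = -331/50 + X² - 826*X)
t(-475)/H(l(32), -235) = (-331/50 + (-475)² - 826*(-475))/(-235 - 1*32) = (-331/50 + 225625 + 392350)/(-235 - 32) = (30898419/50)/(-267) = (30898419/50)*(-1/267) = -10299473/4450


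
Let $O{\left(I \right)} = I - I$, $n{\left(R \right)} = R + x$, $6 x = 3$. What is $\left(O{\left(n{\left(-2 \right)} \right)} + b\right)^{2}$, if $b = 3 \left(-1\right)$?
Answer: $9$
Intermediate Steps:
$x = \frac{1}{2}$ ($x = \frac{1}{6} \cdot 3 = \frac{1}{2} \approx 0.5$)
$b = -3$
$n{\left(R \right)} = \frac{1}{2} + R$ ($n{\left(R \right)} = R + \frac{1}{2} = \frac{1}{2} + R$)
$O{\left(I \right)} = 0$
$\left(O{\left(n{\left(-2 \right)} \right)} + b\right)^{2} = \left(0 - 3\right)^{2} = \left(-3\right)^{2} = 9$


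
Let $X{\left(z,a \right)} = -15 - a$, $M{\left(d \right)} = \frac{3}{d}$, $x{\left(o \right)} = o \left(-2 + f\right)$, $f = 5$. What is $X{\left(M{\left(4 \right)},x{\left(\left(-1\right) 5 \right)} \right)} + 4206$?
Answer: $4206$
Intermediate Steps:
$x{\left(o \right)} = 3 o$ ($x{\left(o \right)} = o \left(-2 + 5\right) = o 3 = 3 o$)
$X{\left(M{\left(4 \right)},x{\left(\left(-1\right) 5 \right)} \right)} + 4206 = \left(-15 - 3 \left(\left(-1\right) 5\right)\right) + 4206 = \left(-15 - 3 \left(-5\right)\right) + 4206 = \left(-15 - -15\right) + 4206 = \left(-15 + 15\right) + 4206 = 0 + 4206 = 4206$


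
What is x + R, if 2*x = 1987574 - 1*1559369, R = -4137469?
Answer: -7846733/2 ≈ -3.9234e+6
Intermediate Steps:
x = 428205/2 (x = (1987574 - 1*1559369)/2 = (1987574 - 1559369)/2 = (½)*428205 = 428205/2 ≈ 2.1410e+5)
x + R = 428205/2 - 4137469 = -7846733/2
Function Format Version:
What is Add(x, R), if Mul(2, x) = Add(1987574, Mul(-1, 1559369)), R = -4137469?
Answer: Rational(-7846733, 2) ≈ -3.9234e+6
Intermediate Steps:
x = Rational(428205, 2) (x = Mul(Rational(1, 2), Add(1987574, Mul(-1, 1559369))) = Mul(Rational(1, 2), Add(1987574, -1559369)) = Mul(Rational(1, 2), 428205) = Rational(428205, 2) ≈ 2.1410e+5)
Add(x, R) = Add(Rational(428205, 2), -4137469) = Rational(-7846733, 2)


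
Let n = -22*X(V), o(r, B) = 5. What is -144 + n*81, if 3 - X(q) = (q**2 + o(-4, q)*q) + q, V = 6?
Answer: 122814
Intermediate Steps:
X(q) = 3 - q**2 - 6*q (X(q) = 3 - ((q**2 + 5*q) + q) = 3 - (q**2 + 6*q) = 3 + (-q**2 - 6*q) = 3 - q**2 - 6*q)
n = 1518 (n = -22*(3 - 1*6**2 - 6*6) = -22*(3 - 1*36 - 36) = -22*(3 - 36 - 36) = -22*(-69) = 1518)
-144 + n*81 = -144 + 1518*81 = -144 + 122958 = 122814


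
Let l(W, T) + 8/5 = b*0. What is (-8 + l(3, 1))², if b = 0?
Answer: 2304/25 ≈ 92.160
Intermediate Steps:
l(W, T) = -8/5 (l(W, T) = -8/5 + 0*0 = -8/5 + 0 = -8/5)
(-8 + l(3, 1))² = (-8 - 8/5)² = (-48/5)² = 2304/25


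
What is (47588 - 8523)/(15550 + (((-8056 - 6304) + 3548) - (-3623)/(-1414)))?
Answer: 55237910/6695909 ≈ 8.2495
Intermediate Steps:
(47588 - 8523)/(15550 + (((-8056 - 6304) + 3548) - (-3623)/(-1414))) = 39065/(15550 + ((-14360 + 3548) - (-3623)*(-1)/1414)) = 39065/(15550 + (-10812 - 1*3623/1414)) = 39065/(15550 + (-10812 - 3623/1414)) = 39065/(15550 - 15291791/1414) = 39065/(6695909/1414) = 39065*(1414/6695909) = 55237910/6695909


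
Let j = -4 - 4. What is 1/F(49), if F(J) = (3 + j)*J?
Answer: -1/245 ≈ -0.0040816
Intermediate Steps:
j = -8
F(J) = -5*J (F(J) = (3 - 8)*J = -5*J)
1/F(49) = 1/(-5*49) = 1/(-245) = -1/245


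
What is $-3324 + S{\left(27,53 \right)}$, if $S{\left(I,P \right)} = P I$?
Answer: $-1893$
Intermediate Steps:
$S{\left(I,P \right)} = I P$
$-3324 + S{\left(27,53 \right)} = -3324 + 27 \cdot 53 = -3324 + 1431 = -1893$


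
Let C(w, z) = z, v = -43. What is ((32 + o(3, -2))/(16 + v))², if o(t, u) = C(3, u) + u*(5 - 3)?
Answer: 676/729 ≈ 0.92730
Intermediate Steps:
o(t, u) = 3*u (o(t, u) = u + u*(5 - 3) = u + u*2 = u + 2*u = 3*u)
((32 + o(3, -2))/(16 + v))² = ((32 + 3*(-2))/(16 - 43))² = ((32 - 6)/(-27))² = (26*(-1/27))² = (-26/27)² = 676/729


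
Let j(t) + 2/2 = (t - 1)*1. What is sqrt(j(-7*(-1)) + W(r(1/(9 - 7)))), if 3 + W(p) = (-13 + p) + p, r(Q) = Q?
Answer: I*sqrt(10) ≈ 3.1623*I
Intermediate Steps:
j(t) = -2 + t (j(t) = -1 + (t - 1)*1 = -1 + (-1 + t)*1 = -1 + (-1 + t) = -2 + t)
W(p) = -16 + 2*p (W(p) = -3 + ((-13 + p) + p) = -3 + (-13 + 2*p) = -16 + 2*p)
sqrt(j(-7*(-1)) + W(r(1/(9 - 7)))) = sqrt((-2 - 7*(-1)) + (-16 + 2/(9 - 7))) = sqrt((-2 + 7) + (-16 + 2/2)) = sqrt(5 + (-16 + 2*(1/2))) = sqrt(5 + (-16 + 1)) = sqrt(5 - 15) = sqrt(-10) = I*sqrt(10)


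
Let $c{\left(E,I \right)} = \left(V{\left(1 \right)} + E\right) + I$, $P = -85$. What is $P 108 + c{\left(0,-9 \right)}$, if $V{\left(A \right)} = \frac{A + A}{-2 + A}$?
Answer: $-9191$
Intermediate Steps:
$V{\left(A \right)} = \frac{2 A}{-2 + A}$
$c{\left(E,I \right)} = -2 + E + I$ ($c{\left(E,I \right)} = \left(2 \cdot 1 \frac{1}{-2 + 1} + E\right) + I = \left(2 \cdot 1 \frac{1}{-1} + E\right) + I = \left(2 \cdot 1 \left(-1\right) + E\right) + I = \left(-2 + E\right) + I = -2 + E + I$)
$P 108 + c{\left(0,-9 \right)} = \left(-85\right) 108 - 11 = -9180 - 11 = -9191$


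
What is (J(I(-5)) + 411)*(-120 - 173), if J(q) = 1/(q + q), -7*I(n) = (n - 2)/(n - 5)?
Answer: -118958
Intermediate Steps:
I(n) = -(-2 + n)/(7*(-5 + n)) (I(n) = -(n - 2)/(7*(n - 5)) = -(-2 + n)/(7*(-5 + n)))
J(q) = 1/(2*q)
(J(I(-5)) + 411)*(-120 - 173) = (1/(2*(((2 - 1*(-5))/(7*(-5 - 5))))) + 411)*(-120 - 173) = (1/(2*(((⅐)*(2 + 5)/(-10)))) + 411)*(-293) = (1/(2*(((⅐)*(-⅒)*7))) + 411)*(-293) = (1/(2*(-⅒)) + 411)*(-293) = ((½)*(-10) + 411)*(-293) = (-5 + 411)*(-293) = 406*(-293) = -118958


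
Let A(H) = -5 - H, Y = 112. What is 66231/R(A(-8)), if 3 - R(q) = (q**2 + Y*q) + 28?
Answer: -66231/370 ≈ -179.00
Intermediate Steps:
R(q) = -25 - q**2 - 112*q (R(q) = 3 - ((q**2 + 112*q) + 28) = 3 - (28 + q**2 + 112*q) = 3 + (-28 - q**2 - 112*q) = -25 - q**2 - 112*q)
66231/R(A(-8)) = 66231/(-25 - (-5 - 1*(-8))**2 - 112*(-5 - 1*(-8))) = 66231/(-25 - (-5 + 8)**2 - 112*(-5 + 8)) = 66231/(-25 - 1*3**2 - 112*3) = 66231/(-25 - 1*9 - 336) = 66231/(-25 - 9 - 336) = 66231/(-370) = 66231*(-1/370) = -66231/370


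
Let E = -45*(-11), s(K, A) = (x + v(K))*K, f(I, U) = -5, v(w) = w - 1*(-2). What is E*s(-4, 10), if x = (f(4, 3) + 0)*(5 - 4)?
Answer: 13860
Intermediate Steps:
v(w) = 2 + w (v(w) = w + 2 = 2 + w)
x = -5 (x = (-5 + 0)*(5 - 4) = -5*1 = -5)
s(K, A) = K*(-3 + K) (s(K, A) = (-5 + (2 + K))*K = (-3 + K)*K = K*(-3 + K))
E = 495
E*s(-4, 10) = 495*(-4*(-3 - 4)) = 495*(-4*(-7)) = 495*28 = 13860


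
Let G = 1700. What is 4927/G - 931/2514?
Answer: 5401889/2136900 ≈ 2.5279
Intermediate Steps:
4927/G - 931/2514 = 4927/1700 - 931/2514 = 5401889/2136900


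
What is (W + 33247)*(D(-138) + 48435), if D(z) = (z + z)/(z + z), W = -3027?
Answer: 1463735920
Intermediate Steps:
D(z) = 1 (D(z) = (2*z)/((2*z)) = (2*z)*(1/(2*z)) = 1)
(W + 33247)*(D(-138) + 48435) = (-3027 + 33247)*(1 + 48435) = 30220*48436 = 1463735920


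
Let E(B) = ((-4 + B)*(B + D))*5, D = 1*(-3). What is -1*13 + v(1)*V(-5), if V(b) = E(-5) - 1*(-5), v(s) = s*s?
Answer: 352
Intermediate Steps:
D = -3
v(s) = s²
E(B) = 5*(-4 + B)*(-3 + B) (E(B) = ((-4 + B)*(B - 3))*5 = ((-4 + B)*(-3 + B))*5 = 5*(-4 + B)*(-3 + B))
V(b) = 365 (V(b) = (60 - 35*(-5) + 5*(-5)²) - 1*(-5) = (60 + 175 + 5*25) + 5 = (60 + 175 + 125) + 5 = 360 + 5 = 365)
-1*13 + v(1)*V(-5) = -1*13 + 1²*365 = -13 + 1*365 = -13 + 365 = 352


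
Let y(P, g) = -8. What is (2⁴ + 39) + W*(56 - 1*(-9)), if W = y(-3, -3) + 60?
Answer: 3435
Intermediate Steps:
W = 52 (W = -8 + 60 = 52)
(2⁴ + 39) + W*(56 - 1*(-9)) = (2⁴ + 39) + 52*(56 - 1*(-9)) = (16 + 39) + 52*(56 + 9) = 55 + 52*65 = 55 + 3380 = 3435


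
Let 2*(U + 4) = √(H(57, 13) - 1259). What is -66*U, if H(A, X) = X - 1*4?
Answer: 264 - 825*I*√2 ≈ 264.0 - 1166.7*I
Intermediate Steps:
H(A, X) = -4 + X (H(A, X) = X - 4 = -4 + X)
U = -4 + 25*I*√2/2 (U = -4 + √((-4 + 13) - 1259)/2 = -4 + √(9 - 1259)/2 = -4 + √(-1250)/2 = -4 + (25*I*√2)/2 = -4 + 25*I*√2/2 ≈ -4.0 + 17.678*I)
-66*U = -66*(-4 + 25*I*√2/2) = 264 - 825*I*√2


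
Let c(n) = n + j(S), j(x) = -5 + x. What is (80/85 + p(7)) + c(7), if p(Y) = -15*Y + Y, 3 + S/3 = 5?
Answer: -1514/17 ≈ -89.059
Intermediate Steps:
S = 6 (S = -9 + 3*5 = -9 + 15 = 6)
c(n) = 1 + n (c(n) = n + (-5 + 6) = n + 1 = 1 + n)
p(Y) = -14*Y
(80/85 + p(7)) + c(7) = (80/85 - 14*7) + (1 + 7) = (80*(1/85) - 98) + 8 = (16/17 - 98) + 8 = -1650/17 + 8 = -1514/17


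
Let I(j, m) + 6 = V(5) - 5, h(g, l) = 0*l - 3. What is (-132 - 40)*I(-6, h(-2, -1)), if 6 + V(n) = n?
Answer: 2064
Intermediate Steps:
h(g, l) = -3 (h(g, l) = 0 - 3 = -3)
V(n) = -6 + n
I(j, m) = -12 (I(j, m) = -6 + ((-6 + 5) - 5) = -6 + (-1 - 5) = -6 - 6 = -12)
(-132 - 40)*I(-6, h(-2, -1)) = (-132 - 40)*(-12) = -172*(-12) = 2064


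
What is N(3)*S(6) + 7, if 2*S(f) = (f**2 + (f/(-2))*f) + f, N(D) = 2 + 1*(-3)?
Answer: -5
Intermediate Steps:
N(D) = -1 (N(D) = 2 - 3 = -1)
S(f) = f/2 + f**2/4 (S(f) = ((f**2 + (f/(-2))*f) + f)/2 = ((f**2 + (f*(-1/2))*f) + f)/2 = ((f**2 + (-f/2)*f) + f)/2 = ((f**2 - f**2/2) + f)/2 = (f**2/2 + f)/2 = (f + f**2/2)/2 = f/2 + f**2/4)
N(3)*S(6) + 7 = -6*(2 + 6)/4 + 7 = -6*8/4 + 7 = -1*12 + 7 = -12 + 7 = -5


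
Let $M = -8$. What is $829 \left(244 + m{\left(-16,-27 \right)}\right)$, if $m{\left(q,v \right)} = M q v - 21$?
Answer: $-2680157$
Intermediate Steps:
$m{\left(q,v \right)} = -21 - 8 q v$ ($m{\left(q,v \right)} = - 8 q v - 21 = -21 - 8 q v$)
$829 \left(244 + m{\left(-16,-27 \right)}\right) = 829 \left(244 - \left(21 - -3456\right)\right) = 829 \left(244 - 3477\right) = 829 \left(-3233\right) = -2680157$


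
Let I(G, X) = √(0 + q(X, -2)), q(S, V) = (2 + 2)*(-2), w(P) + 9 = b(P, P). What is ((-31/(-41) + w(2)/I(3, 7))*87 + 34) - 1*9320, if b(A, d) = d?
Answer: -378029/41 + 609*I*√2/4 ≈ -9220.2 + 215.31*I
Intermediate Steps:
w(P) = -9 + P
q(S, V) = -8 (q(S, V) = 4*(-2) = -8)
I(G, X) = 2*I*√2 (I(G, X) = √(0 - 8) = √(-8) = 2*I*√2)
((-31/(-41) + w(2)/I(3, 7))*87 + 34) - 1*9320 = ((-31/(-41) + (-9 + 2)/((2*I*√2)))*87 + 34) - 1*9320 = ((-31*(-1/41) - (-7)*I*√2/4)*87 + 34) - 9320 = ((31/41 + 7*I*√2/4)*87 + 34) - 9320 = ((2697/41 + 609*I*√2/4) + 34) - 9320 = (4091/41 + 609*I*√2/4) - 9320 = -378029/41 + 609*I*√2/4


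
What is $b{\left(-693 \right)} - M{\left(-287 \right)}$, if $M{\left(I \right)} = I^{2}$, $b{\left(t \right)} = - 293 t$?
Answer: $120680$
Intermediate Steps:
$b{\left(-693 \right)} - M{\left(-287 \right)} = \left(-293\right) \left(-693\right) - \left(-287\right)^{2} = 203049 - 82369 = 120680$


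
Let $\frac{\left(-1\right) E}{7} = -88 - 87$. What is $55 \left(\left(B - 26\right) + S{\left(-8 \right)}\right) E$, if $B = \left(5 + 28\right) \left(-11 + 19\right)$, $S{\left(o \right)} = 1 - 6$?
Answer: $15698375$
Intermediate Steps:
$S{\left(o \right)} = -5$ ($S{\left(o \right)} = 1 - 6 = -5$)
$B = 264$ ($B = 33 \cdot 8 = 264$)
$E = 1225$ ($E = - 7 \left(-88 - 87\right) = \left(-7\right) \left(-175\right) = 1225$)
$55 \left(\left(B - 26\right) + S{\left(-8 \right)}\right) E = 55 \left(\left(264 - 26\right) - 5\right) 1225 = 55 \left(238 - 5\right) 1225 = 55 \cdot 233 \cdot 1225 = 12815 \cdot 1225 = 15698375$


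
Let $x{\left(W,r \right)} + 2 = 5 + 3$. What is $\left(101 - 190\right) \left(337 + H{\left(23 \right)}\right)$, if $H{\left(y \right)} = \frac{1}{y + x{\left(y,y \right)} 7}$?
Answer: $- \frac{1949634}{65} \approx -29994.0$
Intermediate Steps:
$x{\left(W,r \right)} = 6$ ($x{\left(W,r \right)} = -2 + \left(5 + 3\right) = -2 + 8 = 6$)
$H{\left(y \right)} = \frac{1}{42 + y}$ ($H{\left(y \right)} = \frac{1}{y + 6 \cdot 7} = \frac{1}{y + 42} = \frac{1}{42 + y}$)
$\left(101 - 190\right) \left(337 + H{\left(23 \right)}\right) = \left(101 - 190\right) \left(337 + \frac{1}{42 + 23}\right) = - 89 \left(337 + \frac{1}{65}\right) = \left(-89\right) \frac{21906}{65} = - \frac{1949634}{65}$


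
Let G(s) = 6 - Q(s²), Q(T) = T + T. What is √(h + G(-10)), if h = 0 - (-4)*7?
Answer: I*√166 ≈ 12.884*I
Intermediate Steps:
Q(T) = 2*T
G(s) = 6 - 2*s²
h = 28 (h = 0 - 4*(-7) = 0 + 28 = 28)
√(h + G(-10)) = √(28 + (6 - 2*(-10)²)) = √(28 + (6 - 2*100)) = √(28 + (6 - 200)) = √(28 - 194) = √(-166) = I*√166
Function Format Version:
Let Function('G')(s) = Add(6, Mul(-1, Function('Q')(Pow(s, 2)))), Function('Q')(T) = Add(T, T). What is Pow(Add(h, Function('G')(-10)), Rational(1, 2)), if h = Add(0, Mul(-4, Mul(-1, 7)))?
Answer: Mul(I, Pow(166, Rational(1, 2))) ≈ Mul(12.884, I)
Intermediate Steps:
Function('Q')(T) = Mul(2, T)
Function('G')(s) = Add(6, Mul(-2, Pow(s, 2))) (Function('G')(s) = Add(6, Mul(-1, Mul(2, Pow(s, 2)))) = Add(6, Mul(-2, Pow(s, 2))))
h = 28 (h = Add(0, Mul(-4, -7)) = Add(0, 28) = 28)
Pow(Add(h, Function('G')(-10)), Rational(1, 2)) = Pow(Add(28, Add(6, Mul(-2, Pow(-10, 2)))), Rational(1, 2)) = Pow(Add(28, Add(6, Mul(-2, 100))), Rational(1, 2)) = Pow(Add(28, Add(6, -200)), Rational(1, 2)) = Pow(Add(28, -194), Rational(1, 2)) = Pow(-166, Rational(1, 2)) = Mul(I, Pow(166, Rational(1, 2)))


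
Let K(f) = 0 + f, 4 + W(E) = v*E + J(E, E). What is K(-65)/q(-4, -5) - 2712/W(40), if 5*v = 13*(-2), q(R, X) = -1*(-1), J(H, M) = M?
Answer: -2117/43 ≈ -49.233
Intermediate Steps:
q(R, X) = 1
v = -26/5 (v = (13*(-2))/5 = (1/5)*(-26) = -26/5 ≈ -5.2000)
W(E) = -4 - 21*E/5 (W(E) = -4 + (-26*E/5 + E) = -4 - 21*E/5)
K(f) = f
K(-65)/q(-4, -5) - 2712/W(40) = -65/1 - 2712/(-4 - 21/5*40) = -65*1 - 2712/(-4 - 168) = -65 - 2712/(-172) = -65 - 2712*(-1/172) = -65 + 678/43 = -2117/43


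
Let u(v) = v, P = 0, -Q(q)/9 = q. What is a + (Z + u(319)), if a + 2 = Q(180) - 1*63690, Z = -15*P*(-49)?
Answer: -64993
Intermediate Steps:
Q(q) = -9*q
Z = 0 (Z = -15*0*(-49) = 0*(-49) = 0)
a = -65312 (a = -2 + (-9*180 - 1*63690) = -2 + (-1620 - 63690) = -2 - 65310 = -65312)
a + (Z + u(319)) = -65312 + (0 + 319) = -65312 + 319 = -64993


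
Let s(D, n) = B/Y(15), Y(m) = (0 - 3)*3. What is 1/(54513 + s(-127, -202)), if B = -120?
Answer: 3/163579 ≈ 1.8340e-5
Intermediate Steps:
Y(m) = -9 (Y(m) = -3*3 = -9)
s(D, n) = 40/3 (s(D, n) = -120/(-9) = -120*(-1/9) = 40/3)
1/(54513 + s(-127, -202)) = 1/(54513 + 40/3) = 1/(163579/3) = 3/163579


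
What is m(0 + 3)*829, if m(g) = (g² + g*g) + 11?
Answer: 24041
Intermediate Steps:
m(g) = 11 + 2*g² (m(g) = (g² + g²) + 11 = 2*g² + 11 = 11 + 2*g²)
m(0 + 3)*829 = (11 + 2*(0 + 3)²)*829 = (11 + 2*3²)*829 = (11 + 2*9)*829 = (11 + 18)*829 = 29*829 = 24041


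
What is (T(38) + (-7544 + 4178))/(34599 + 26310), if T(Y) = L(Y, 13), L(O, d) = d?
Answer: -3353/60909 ≈ -0.055049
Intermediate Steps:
T(Y) = 13
(T(38) + (-7544 + 4178))/(34599 + 26310) = (13 + (-7544 + 4178))/(34599 + 26310) = (13 - 3366)/60909 = -3353*1/60909 = -3353/60909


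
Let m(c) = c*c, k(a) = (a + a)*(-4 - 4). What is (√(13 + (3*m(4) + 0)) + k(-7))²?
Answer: (112 + √61)² ≈ 14355.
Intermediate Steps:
k(a) = -16*a (k(a) = (2*a)*(-8) = -16*a)
m(c) = c²
(√(13 + (3*m(4) + 0)) + k(-7))² = (√(13 + (3*4² + 0)) - 16*(-7))² = (√(13 + (3*16 + 0)) + 112)² = (√(13 + (48 + 0)) + 112)² = (√(13 + 48) + 112)² = (√61 + 112)² = (112 + √61)²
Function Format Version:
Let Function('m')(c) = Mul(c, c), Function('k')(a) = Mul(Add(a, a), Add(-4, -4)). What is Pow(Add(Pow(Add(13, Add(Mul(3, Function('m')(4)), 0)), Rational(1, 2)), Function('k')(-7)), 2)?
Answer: Pow(Add(112, Pow(61, Rational(1, 2))), 2) ≈ 14355.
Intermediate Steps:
Function('k')(a) = Mul(-16, a) (Function('k')(a) = Mul(Mul(2, a), -8) = Mul(-16, a))
Function('m')(c) = Pow(c, 2)
Pow(Add(Pow(Add(13, Add(Mul(3, Function('m')(4)), 0)), Rational(1, 2)), Function('k')(-7)), 2) = Pow(Add(Pow(Add(13, Add(Mul(3, Pow(4, 2)), 0)), Rational(1, 2)), Mul(-16, -7)), 2) = Pow(Add(Pow(Add(13, Add(Mul(3, 16), 0)), Rational(1, 2)), 112), 2) = Pow(Add(Pow(Add(13, Add(48, 0)), Rational(1, 2)), 112), 2) = Pow(Add(Pow(Add(13, 48), Rational(1, 2)), 112), 2) = Pow(Add(Pow(61, Rational(1, 2)), 112), 2) = Pow(Add(112, Pow(61, Rational(1, 2))), 2)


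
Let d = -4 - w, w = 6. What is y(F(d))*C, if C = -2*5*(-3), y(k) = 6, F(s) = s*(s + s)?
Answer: 180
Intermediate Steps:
d = -10 (d = -4 - 1*6 = -4 - 6 = -10)
F(s) = 2*s² (F(s) = s*(2*s) = 2*s²)
C = 30 (C = -10*(-3) = 30)
y(F(d))*C = 6*30 = 180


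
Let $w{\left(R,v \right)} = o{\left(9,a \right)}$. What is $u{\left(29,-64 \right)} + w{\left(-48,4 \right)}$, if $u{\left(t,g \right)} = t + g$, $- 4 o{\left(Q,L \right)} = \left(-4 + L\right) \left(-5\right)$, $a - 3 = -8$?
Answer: $- \frac{185}{4} \approx -46.25$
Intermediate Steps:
$a = -5$ ($a = 3 - 8 = -5$)
$o{\left(Q,L \right)} = -5 + \frac{5 L}{4}$ ($o{\left(Q,L \right)} = - \frac{\left(-4 + L\right) \left(-5\right)}{4} = - \frac{20 - 5 L}{4} = -5 + \frac{5 L}{4}$)
$w{\left(R,v \right)} = - \frac{45}{4}$ ($w{\left(R,v \right)} = -5 + \frac{5}{4} \left(-5\right) = -5 - \frac{25}{4} = - \frac{45}{4}$)
$u{\left(t,g \right)} = g + t$
$u{\left(29,-64 \right)} + w{\left(-48,4 \right)} = \left(-64 + 29\right) - \frac{45}{4} = -35 - \frac{45}{4} = - \frac{185}{4}$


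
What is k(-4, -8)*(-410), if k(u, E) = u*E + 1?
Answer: -13530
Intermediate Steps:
k(u, E) = 1 + E*u (k(u, E) = E*u + 1 = 1 + E*u)
k(-4, -8)*(-410) = (1 - 8*(-4))*(-410) = (1 + 32)*(-410) = 33*(-410) = -13530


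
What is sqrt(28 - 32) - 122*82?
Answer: -10004 + 2*I ≈ -10004.0 + 2.0*I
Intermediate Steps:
sqrt(28 - 32) - 122*82 = sqrt(-4) - 10004 = 2*I - 10004 = -10004 + 2*I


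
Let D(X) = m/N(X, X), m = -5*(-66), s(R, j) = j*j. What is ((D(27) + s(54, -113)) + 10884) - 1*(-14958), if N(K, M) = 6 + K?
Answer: 38621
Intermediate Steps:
s(R, j) = j²
m = 330
D(X) = 330/(6 + X)
((D(27) + s(54, -113)) + 10884) - 1*(-14958) = ((330/(6 + 27) + (-113)²) + 10884) - 1*(-14958) = ((330/33 + 12769) + 10884) + 14958 = ((330*(1/33) + 12769) + 10884) + 14958 = ((10 + 12769) + 10884) + 14958 = (12779 + 10884) + 14958 = 23663 + 14958 = 38621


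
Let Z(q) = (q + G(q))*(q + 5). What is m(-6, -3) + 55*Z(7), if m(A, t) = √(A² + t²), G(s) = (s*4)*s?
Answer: 133980 + 3*√5 ≈ 1.3399e+5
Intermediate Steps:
G(s) = 4*s² (G(s) = (4*s)*s = 4*s²)
Z(q) = (5 + q)*(q + 4*q²) (Z(q) = (q + 4*q²)*(q + 5) = (q + 4*q²)*(5 + q) = (5 + q)*(q + 4*q²))
m(-6, -3) + 55*Z(7) = √((-6)² + (-3)²) + 55*(7*(5 + 4*7² + 21*7)) = √(36 + 9) + 55*(7*(5 + 4*49 + 147)) = √45 + 55*(7*(5 + 196 + 147)) = 3*√5 + 55*(7*348) = 3*√5 + 55*2436 = 3*√5 + 133980 = 133980 + 3*√5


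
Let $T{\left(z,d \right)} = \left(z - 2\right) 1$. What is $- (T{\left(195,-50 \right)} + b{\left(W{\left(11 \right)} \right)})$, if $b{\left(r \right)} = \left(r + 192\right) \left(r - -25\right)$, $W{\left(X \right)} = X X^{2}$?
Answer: $-2065381$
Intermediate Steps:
$W{\left(X \right)} = X^{3}$
$b{\left(r \right)} = \left(25 + r\right) \left(192 + r\right)$ ($b{\left(r \right)} = \left(192 + r\right) \left(r + 25\right) = \left(192 + r\right) \left(25 + r\right) = \left(25 + r\right) \left(192 + r\right)$)
$T{\left(z,d \right)} = -2 + z$ ($T{\left(z,d \right)} = \left(-2 + z\right) 1 = -2 + z$)
$- (T{\left(195,-50 \right)} + b{\left(W{\left(11 \right)} \right)}) = - (\left(-2 + 195\right) + \left(4800 + \left(11^{3}\right)^{2} + 217 \cdot 11^{3}\right)) = - (193 + \left(4800 + 1331^{2} + 217 \cdot 1331\right)) = - (193 + \left(4800 + 1771561 + 288827\right)) = - (193 + 2065188) = \left(-1\right) 2065381 = -2065381$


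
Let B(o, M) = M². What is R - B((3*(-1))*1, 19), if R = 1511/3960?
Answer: -1428049/3960 ≈ -360.62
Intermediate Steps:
R = 1511/3960 (R = 1511*(1/3960) = 1511/3960 ≈ 0.38157)
R - B((3*(-1))*1, 19) = 1511/3960 - 1*19² = 1511/3960 - 1*361 = 1511/3960 - 361 = -1428049/3960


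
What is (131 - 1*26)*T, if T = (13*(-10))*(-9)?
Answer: 122850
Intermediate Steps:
T = 1170 (T = -130*(-9) = 1170)
(131 - 1*26)*T = (131 - 1*26)*1170 = (131 - 26)*1170 = 105*1170 = 122850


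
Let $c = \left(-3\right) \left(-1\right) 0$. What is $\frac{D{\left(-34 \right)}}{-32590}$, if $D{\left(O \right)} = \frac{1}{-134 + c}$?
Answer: $\frac{1}{4367060} \approx 2.2899 \cdot 10^{-7}$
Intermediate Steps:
$c = 0$ ($c = 3 \cdot 0 = 0$)
$D{\left(O \right)} = - \frac{1}{134}$ ($D{\left(O \right)} = \frac{1}{-134 + 0} = \frac{1}{-134} = - \frac{1}{134}$)
$\frac{D{\left(-34 \right)}}{-32590} = - \frac{1}{134 \left(-32590\right)} = \left(- \frac{1}{134}\right) \left(- \frac{1}{32590}\right) = \frac{1}{4367060}$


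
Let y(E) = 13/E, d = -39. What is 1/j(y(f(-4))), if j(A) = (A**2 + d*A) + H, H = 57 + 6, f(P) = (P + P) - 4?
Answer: 144/15325 ≈ 0.0093964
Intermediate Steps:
f(P) = -4 + 2*P (f(P) = 2*P - 4 = -4 + 2*P)
H = 63
j(A) = 63 + A**2 - 39*A (j(A) = (A**2 - 39*A) + 63 = 63 + A**2 - 39*A)
1/j(y(f(-4))) = 1/(63 + (13/(-4 + 2*(-4)))**2 - 507/(-4 + 2*(-4))) = 1/(63 + (13/(-4 - 8))**2 - 507/(-4 - 8)) = 1/(63 + (13/(-12))**2 - 507/(-12)) = 1/(63 + (13*(-1/12))**2 - 507*(-1)/12) = 1/(63 + (-13/12)**2 - 39*(-13/12)) = 1/(63 + 169/144 + 169/4) = 1/(15325/144) = 144/15325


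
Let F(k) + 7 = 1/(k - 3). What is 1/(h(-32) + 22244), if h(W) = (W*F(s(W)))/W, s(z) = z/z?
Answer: 2/44473 ≈ 4.4971e-5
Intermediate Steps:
s(z) = 1
F(k) = -7 + 1/(-3 + k) (F(k) = -7 + 1/(k - 3) = -7 + 1/(-3 + k))
h(W) = -15/2 (h(W) = (W*((22 - 7*1)/(-3 + 1)))/W = (W*((22 - 7)/(-2)))/W = (W*(-½*15))/W = (W*(-15/2))/W = (-15*W/2)/W = -15/2)
1/(h(-32) + 22244) = 1/(-15/2 + 22244) = 1/(44473/2) = 2/44473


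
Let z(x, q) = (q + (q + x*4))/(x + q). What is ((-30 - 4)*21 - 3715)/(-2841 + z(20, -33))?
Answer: 57577/36947 ≈ 1.5584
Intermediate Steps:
z(x, q) = (2*q + 4*x)/(q + x) (z(x, q) = (q + (q + 4*x))/(q + x) = (2*q + 4*x)/(q + x))
((-30 - 4)*21 - 3715)/(-2841 + z(20, -33)) = ((-30 - 4)*21 - 3715)/(-2841 + 2*(-33 + 2*20)/(-33 + 20)) = (-34*21 - 3715)/(-2841 + 2*(-33 + 40)/(-13)) = (-714 - 3715)/(-2841 + 2*(-1/13)*7) = -4429/(-2841 - 14/13) = -4429/(-36947/13) = -4429*(-13/36947) = 57577/36947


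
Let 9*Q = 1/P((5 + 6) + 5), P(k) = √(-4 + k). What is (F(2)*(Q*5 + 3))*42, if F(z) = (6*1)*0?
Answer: 0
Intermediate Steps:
Q = √3/54 (Q = 1/(9*(√(-4 + ((5 + 6) + 5)))) = 1/(9*(√(-4 + (11 + 5)))) = 1/(9*(√(-4 + 16))) = 1/(9*(√12)) = 1/(9*((2*√3))) = (√3/6)/9 = √3/54 ≈ 0.032075)
F(z) = 0 (F(z) = 6*0 = 0)
(F(2)*(Q*5 + 3))*42 = (0*((√3/54)*5 + 3))*42 = (0*(5*√3/54 + 3))*42 = (0*(3 + 5*√3/54))*42 = 0*42 = 0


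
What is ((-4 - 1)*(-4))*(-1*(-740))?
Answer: 14800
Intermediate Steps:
((-4 - 1)*(-4))*(-1*(-740)) = -5*(-4)*740 = 20*740 = 14800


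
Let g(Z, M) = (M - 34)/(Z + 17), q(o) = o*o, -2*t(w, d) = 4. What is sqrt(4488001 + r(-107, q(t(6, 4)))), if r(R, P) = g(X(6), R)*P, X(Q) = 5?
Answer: sqrt(543045019)/11 ≈ 2118.5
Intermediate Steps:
t(w, d) = -2 (t(w, d) = -1/2*4 = -2)
q(o) = o**2
g(Z, M) = (-34 + M)/(17 + Z)
r(R, P) = P*(-17/11 + R/22) (r(R, P) = ((-34 + R)/(17 + 5))*P = ((-34 + R)/22)*P = (-17/11 + R/22)*P = P*(-17/11 + R/22))
sqrt(4488001 + r(-107, q(t(6, 4)))) = sqrt(4488001 + (1/22)*(-2)**2*(-34 - 107)) = sqrt(4488001 + (1/22)*4*(-141)) = sqrt(4488001 - 282/11) = sqrt(49367729/11) = sqrt(543045019)/11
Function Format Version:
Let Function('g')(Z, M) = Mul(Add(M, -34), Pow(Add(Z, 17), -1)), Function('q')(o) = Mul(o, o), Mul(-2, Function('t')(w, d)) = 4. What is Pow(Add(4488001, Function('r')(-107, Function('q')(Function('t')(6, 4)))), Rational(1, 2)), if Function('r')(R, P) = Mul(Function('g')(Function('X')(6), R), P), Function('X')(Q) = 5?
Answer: Mul(Rational(1, 11), Pow(543045019, Rational(1, 2))) ≈ 2118.5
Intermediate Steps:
Function('t')(w, d) = -2 (Function('t')(w, d) = Mul(Rational(-1, 2), 4) = -2)
Function('q')(o) = Pow(o, 2)
Function('g')(Z, M) = Mul(Pow(Add(17, Z), -1), Add(-34, M)) (Function('g')(Z, M) = Mul(Add(-34, M), Pow(Add(17, Z), -1)) = Mul(Pow(Add(17, Z), -1), Add(-34, M)))
Function('r')(R, P) = Mul(P, Add(Rational(-17, 11), Mul(Rational(1, 22), R))) (Function('r')(R, P) = Mul(Mul(Pow(Add(17, 5), -1), Add(-34, R)), P) = Mul(Mul(Pow(22, -1), Add(-34, R)), P) = Mul(Mul(Rational(1, 22), Add(-34, R)), P) = Mul(Add(Rational(-17, 11), Mul(Rational(1, 22), R)), P) = Mul(P, Add(Rational(-17, 11), Mul(Rational(1, 22), R))))
Pow(Add(4488001, Function('r')(-107, Function('q')(Function('t')(6, 4)))), Rational(1, 2)) = Pow(Add(4488001, Mul(Rational(1, 22), Pow(-2, 2), Add(-34, -107))), Rational(1, 2)) = Pow(Add(4488001, Mul(Rational(1, 22), 4, -141)), Rational(1, 2)) = Pow(Add(4488001, Rational(-282, 11)), Rational(1, 2)) = Pow(Rational(49367729, 11), Rational(1, 2)) = Mul(Rational(1, 11), Pow(543045019, Rational(1, 2)))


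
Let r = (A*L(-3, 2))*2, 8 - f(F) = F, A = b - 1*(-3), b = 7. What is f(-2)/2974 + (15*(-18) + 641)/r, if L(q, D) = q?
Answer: -551377/89220 ≈ -6.1800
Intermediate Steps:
A = 10 (A = 7 - 1*(-3) = 7 + 3 = 10)
f(F) = 8 - F
r = -60 (r = (10*(-3))*2 = -30*2 = -60)
f(-2)/2974 + (15*(-18) + 641)/r = (8 - 1*(-2))/2974 + (15*(-18) + 641)/(-60) = (8 + 2)*(1/2974) + (-270 + 641)*(-1/60) = 10*(1/2974) + 371*(-1/60) = 5/1487 - 371/60 = -551377/89220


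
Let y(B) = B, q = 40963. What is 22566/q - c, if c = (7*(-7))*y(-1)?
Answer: -1984621/40963 ≈ -48.449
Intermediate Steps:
c = 49 (c = (7*(-7))*(-1) = -49*(-1) = 49)
22566/q - c = 22566/40963 - 1*49 = 22566*(1/40963) - 49 = 22566/40963 - 49 = -1984621/40963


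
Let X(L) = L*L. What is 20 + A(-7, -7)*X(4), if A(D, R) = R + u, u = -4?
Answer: -156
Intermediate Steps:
A(D, R) = -4 + R (A(D, R) = R - 4 = -4 + R)
X(L) = L²
20 + A(-7, -7)*X(4) = 20 + (-4 - 7)*4² = 20 - 11*16 = 20 - 176 = -156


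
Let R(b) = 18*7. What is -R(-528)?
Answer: -126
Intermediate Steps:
R(b) = 126
-R(-528) = -1*126 = -126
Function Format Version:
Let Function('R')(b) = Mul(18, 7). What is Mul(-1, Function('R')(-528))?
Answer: -126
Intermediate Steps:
Function('R')(b) = 126
Mul(-1, Function('R')(-528)) = Mul(-1, 126) = -126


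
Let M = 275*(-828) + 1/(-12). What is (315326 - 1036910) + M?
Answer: -11391409/12 ≈ -9.4928e+5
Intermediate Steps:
M = -2732401/12 (M = -227700 - 1/12 = -2732401/12 ≈ -2.2770e+5)
(315326 - 1036910) + M = (315326 - 1036910) - 2732401/12 = -721584 - 2732401/12 = -11391409/12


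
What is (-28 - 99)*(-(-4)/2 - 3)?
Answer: 127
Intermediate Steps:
(-28 - 99)*(-(-4)/2 - 3) = -127*(-(-4)/2 - 3) = -127*(-4*(-½) - 3) = -127*(2 - 3) = -127*(-1) = 127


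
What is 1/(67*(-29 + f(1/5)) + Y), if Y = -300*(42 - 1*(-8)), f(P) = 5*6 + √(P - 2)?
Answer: -74665/1115012846 - 201*I*√5/1115012846 ≈ -6.6963e-5 - 4.0309e-7*I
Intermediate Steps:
f(P) = 30 + √(-2 + P)
Y = -15000 (Y = -300*(42 + 8) = -300*50 = -15000)
1/(67*(-29 + f(1/5)) + Y) = 1/(67*(-29 + (30 + √(-2 + 1/5))) - 15000) = 1/(67*(-29 + (30 + √(-2 + ⅕))) - 15000) = 1/(67*(-29 + (30 + √(-9/5))) - 15000) = 1/(67*(-29 + (30 + 3*I*√5/5)) - 15000) = 1/(67*(1 + 3*I*√5/5) - 15000) = 1/((67 + 201*I*√5/5) - 15000) = 1/(-14933 + 201*I*√5/5)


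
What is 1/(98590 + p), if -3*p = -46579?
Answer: 3/342349 ≈ 8.7630e-6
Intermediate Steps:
p = 46579/3 (p = -1/3*(-46579) = 46579/3 ≈ 15526.)
1/(98590 + p) = 1/(98590 + 46579/3) = 1/(342349/3) = 3/342349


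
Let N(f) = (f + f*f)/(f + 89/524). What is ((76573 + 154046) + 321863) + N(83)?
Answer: 8027123790/14527 ≈ 5.5257e+5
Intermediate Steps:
N(f) = (f + f**2)/(89/524 + f) (N(f) = (f + f**2)/(f + 89*(1/524)) = (f + f**2)/(f + 89/524) = (f + f**2)/(89/524 + f))
((76573 + 154046) + 321863) + N(83) = ((76573 + 154046) + 321863) + 524*83*(1 + 83)/(89 + 524*83) = (230619 + 321863) + 524*83*84/(89 + 43492) = 552482 + 524*83*84/43581 = 552482 + 524*83*(1/43581)*84 = 552482 + 1217776/14527 = 8027123790/14527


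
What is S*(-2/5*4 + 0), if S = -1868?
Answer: 14944/5 ≈ 2988.8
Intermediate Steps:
S*(-2/5*4 + 0) = -1868*(-2/5*4 + 0) = -1868*(-2*⅕*4 + 0) = -1868*(-⅖*4 + 0) = -1868*(-8/5 + 0) = -1868*(-8/5) = 14944/5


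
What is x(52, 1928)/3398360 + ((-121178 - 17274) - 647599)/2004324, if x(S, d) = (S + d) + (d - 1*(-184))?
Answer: -15851682039/40544133980 ≈ -0.39097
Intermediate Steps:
x(S, d) = 184 + S + 2*d (x(S, d) = (S + d) + (d + 184) = (S + d) + (184 + d) = 184 + S + 2*d)
x(52, 1928)/3398360 + ((-121178 - 17274) - 647599)/2004324 = (184 + 52 + 2*1928)/3398360 + ((-121178 - 17274) - 647599)/2004324 = (184 + 52 + 3856)*(1/3398360) + (-138452 - 647599)*(1/2004324) = 4092*(1/3398360) - 786051*1/2004324 = 1023/849590 - 37431/95444 = -15851682039/40544133980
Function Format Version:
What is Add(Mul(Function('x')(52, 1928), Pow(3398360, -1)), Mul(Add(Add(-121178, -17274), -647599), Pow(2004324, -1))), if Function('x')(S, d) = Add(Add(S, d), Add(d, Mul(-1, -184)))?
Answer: Rational(-15851682039, 40544133980) ≈ -0.39097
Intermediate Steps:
Function('x')(S, d) = Add(184, S, Mul(2, d)) (Function('x')(S, d) = Add(Add(S, d), Add(d, 184)) = Add(Add(S, d), Add(184, d)) = Add(184, S, Mul(2, d)))
Add(Mul(Function('x')(52, 1928), Pow(3398360, -1)), Mul(Add(Add(-121178, -17274), -647599), Pow(2004324, -1))) = Add(Mul(Add(184, 52, Mul(2, 1928)), Pow(3398360, -1)), Mul(Add(Add(-121178, -17274), -647599), Pow(2004324, -1))) = Add(Mul(Add(184, 52, 3856), Rational(1, 3398360)), Mul(Add(-138452, -647599), Rational(1, 2004324))) = Add(Mul(4092, Rational(1, 3398360)), Mul(-786051, Rational(1, 2004324))) = Add(Rational(1023, 849590), Rational(-37431, 95444)) = Rational(-15851682039, 40544133980)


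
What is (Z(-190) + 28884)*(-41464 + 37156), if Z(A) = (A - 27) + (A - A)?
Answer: -123497436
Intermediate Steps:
Z(A) = -27 + A (Z(A) = (-27 + A) + 0 = -27 + A)
(Z(-190) + 28884)*(-41464 + 37156) = ((-27 - 190) + 28884)*(-41464 + 37156) = (-217 + 28884)*(-4308) = 28667*(-4308) = -123497436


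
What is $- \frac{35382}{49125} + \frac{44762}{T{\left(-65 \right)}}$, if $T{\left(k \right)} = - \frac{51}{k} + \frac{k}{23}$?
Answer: $- \frac{547918865769}{24988250} \approx -21927.0$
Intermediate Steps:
$T{\left(k \right)} = - \frac{51}{k} + \frac{k}{23}$ ($T{\left(k \right)} = - \frac{51}{k} + k \frac{1}{23} = - \frac{51}{k} + \frac{k}{23}$)
$- \frac{35382}{49125} + \frac{44762}{T{\left(-65 \right)}} = - \frac{35382}{49125} + \frac{44762}{- \frac{51}{-65} + \frac{1}{23} \left(-65\right)} = \left(-35382\right) \frac{1}{49125} + \frac{44762}{\left(-51\right) \left(- \frac{1}{65}\right) - \frac{65}{23}} = - \frac{11794}{16375} + \frac{44762}{\frac{51}{65} - \frac{65}{23}} = - \frac{11794}{16375} + \frac{44762}{- \frac{3052}{1495}} = - \frac{11794}{16375} + 44762 \left(- \frac{1495}{3052}\right) = - \frac{11794}{16375} - \frac{33459595}{1526} = - \frac{547918865769}{24988250}$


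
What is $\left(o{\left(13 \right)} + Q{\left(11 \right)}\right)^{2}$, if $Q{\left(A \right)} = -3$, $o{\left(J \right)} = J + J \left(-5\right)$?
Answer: $3025$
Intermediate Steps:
$o{\left(J \right)} = - 4 J$ ($o{\left(J \right)} = J - 5 J = - 4 J$)
$\left(o{\left(13 \right)} + Q{\left(11 \right)}\right)^{2} = \left(\left(-4\right) 13 - 3\right)^{2} = \left(-52 - 3\right)^{2} = \left(-55\right)^{2} = 3025$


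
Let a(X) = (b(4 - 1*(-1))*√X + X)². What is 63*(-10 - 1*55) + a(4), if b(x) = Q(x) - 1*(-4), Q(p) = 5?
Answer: -3611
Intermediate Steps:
b(x) = 9 (b(x) = 5 - 1*(-4) = 5 + 4 = 9)
a(X) = (X + 9*√X)² (a(X) = (9*√X + X)² = (X + 9*√X)²)
63*(-10 - 1*55) + a(4) = 63*(-10 - 1*55) + (4 + 9*√4)² = 63*(-10 - 55) + (4 + 9*2)² = 63*(-65) + (4 + 18)² = -4095 + 22² = -4095 + 484 = -3611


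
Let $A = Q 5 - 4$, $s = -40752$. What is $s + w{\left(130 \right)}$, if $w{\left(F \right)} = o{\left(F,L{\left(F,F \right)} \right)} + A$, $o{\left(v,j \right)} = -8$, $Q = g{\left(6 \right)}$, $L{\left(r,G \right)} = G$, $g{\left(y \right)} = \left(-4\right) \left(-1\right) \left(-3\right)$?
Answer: $-40824$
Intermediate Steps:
$g{\left(y \right)} = -12$ ($g{\left(y \right)} = 4 \left(-3\right) = -12$)
$Q = -12$
$A = -64$ ($A = \left(-12\right) 5 - 4 = -60 - 4 = -64$)
$w{\left(F \right)} = -72$ ($w{\left(F \right)} = -8 - 64 = -72$)
$s + w{\left(130 \right)} = -40752 - 72 = -40824$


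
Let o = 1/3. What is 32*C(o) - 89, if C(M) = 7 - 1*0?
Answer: 135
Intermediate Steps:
o = 1/3 ≈ 0.33333
C(M) = 7 (C(M) = 7 + 0 = 7)
32*C(o) - 89 = 32*7 - 89 = 224 - 89 = 135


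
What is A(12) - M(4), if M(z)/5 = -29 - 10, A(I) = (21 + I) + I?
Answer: 240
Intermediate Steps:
A(I) = 21 + 2*I
M(z) = -195 (M(z) = 5*(-29 - 10) = 5*(-39) = -195)
A(12) - M(4) = (21 + 2*12) - 1*(-195) = (21 + 24) + 195 = 45 + 195 = 240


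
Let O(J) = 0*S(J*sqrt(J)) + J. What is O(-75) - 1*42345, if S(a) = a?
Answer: -42420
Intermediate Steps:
O(J) = J (O(J) = 0*(J*sqrt(J)) + J = 0*J**(3/2) + J = 0 + J = J)
O(-75) - 1*42345 = -75 - 1*42345 = -75 - 42345 = -42420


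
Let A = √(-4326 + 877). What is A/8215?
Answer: I*√3449/8215 ≈ 0.0071489*I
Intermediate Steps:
A = I*√3449 (A = √(-3449) = I*√3449 ≈ 58.728*I)
A/8215 = (I*√3449)/8215 = (I*√3449)*(1/8215) = I*√3449/8215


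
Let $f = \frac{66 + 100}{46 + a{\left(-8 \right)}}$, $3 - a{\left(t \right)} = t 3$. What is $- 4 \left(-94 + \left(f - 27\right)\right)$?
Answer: $\frac{34668}{73} \approx 474.9$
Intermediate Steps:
$a{\left(t \right)} = 3 - 3 t$ ($a{\left(t \right)} = 3 - t 3 = 3 - 3 t$)
$f = \frac{166}{73}$ ($f = \frac{66 + 100}{46 + \left(3 - -24\right)} = \frac{166}{46 + \left(3 + 24\right)} = \frac{166}{46 + 27} = \frac{166}{73} \approx 2.274$)
$- 4 \left(-94 + \left(f - 27\right)\right) = - 4 \left(-94 + \left(\frac{166}{73} - 27\right)\right) = - 4 \left(-94 - \frac{1805}{73}\right) = \left(-4\right) \left(- \frac{8667}{73}\right) = \frac{34668}{73}$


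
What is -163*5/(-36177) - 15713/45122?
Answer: -531674771/1632378594 ≈ -0.32571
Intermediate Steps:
-163*5/(-36177) - 15713/45122 = -815*(-1/36177) - 15713*1/45122 = 815/36177 - 15713/45122 = -531674771/1632378594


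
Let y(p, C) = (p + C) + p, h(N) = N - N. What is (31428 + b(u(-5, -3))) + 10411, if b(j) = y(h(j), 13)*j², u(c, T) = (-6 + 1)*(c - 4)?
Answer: 68164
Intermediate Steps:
h(N) = 0
u(c, T) = 20 - 5*c (u(c, T) = -5*(-4 + c) = 20 - 5*c)
y(p, C) = C + 2*p (y(p, C) = (C + p) + p = C + 2*p)
b(j) = 13*j² (b(j) = (13 + 2*0)*j² = (13 + 0)*j² = 13*j²)
(31428 + b(u(-5, -3))) + 10411 = (31428 + 13*(20 - 5*(-5))²) + 10411 = (31428 + 13*(20 + 25)²) + 10411 = (31428 + 13*45²) + 10411 = (31428 + 13*2025) + 10411 = (31428 + 26325) + 10411 = 57753 + 10411 = 68164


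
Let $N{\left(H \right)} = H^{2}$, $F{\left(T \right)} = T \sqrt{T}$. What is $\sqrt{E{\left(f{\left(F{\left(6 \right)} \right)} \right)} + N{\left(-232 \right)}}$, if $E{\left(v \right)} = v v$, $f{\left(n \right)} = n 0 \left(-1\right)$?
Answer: $232$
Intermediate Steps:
$F{\left(T \right)} = T^{\frac{3}{2}}$
$f{\left(n \right)} = 0$ ($f{\left(n \right)} = 0 \left(-1\right) = 0$)
$E{\left(v \right)} = v^{2}$
$\sqrt{E{\left(f{\left(F{\left(6 \right)} \right)} \right)} + N{\left(-232 \right)}} = \sqrt{0^{2} + \left(-232\right)^{2}} = \sqrt{0 + 53824} = \sqrt{53824} = 232$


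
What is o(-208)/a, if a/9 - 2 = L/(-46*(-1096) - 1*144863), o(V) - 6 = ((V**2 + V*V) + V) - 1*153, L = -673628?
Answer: 8138781331/7762698 ≈ 1048.4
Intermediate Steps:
o(V) = -147 + V + 2*V**2 (o(V) = 6 + (((V**2 + V*V) + V) - 1*153) = 6 + (((V**2 + V**2) + V) - 153) = 6 + ((2*V**2 + V) - 153) = 6 + ((V + 2*V**2) - 153) = 6 + (-153 + V + 2*V**2) = -147 + V + 2*V**2)
a = 7762698/94447 (a = 18 + 9*(-673628/(-46*(-1096) - 1*144863)) = 18 + 9*(-673628/(50416 - 144863)) = 18 + 9*(-673628/(-94447)) = 18 + 9*(-673628*(-1/94447)) = 18 + 9*(673628/94447) = 18 + 6062652/94447 = 7762698/94447 ≈ 82.191)
o(-208)/a = (-147 - 208 + 2*(-208)**2)/(7762698/94447) = (-147 - 208 + 2*43264)*(94447/7762698) = (-147 - 208 + 86528)*(94447/7762698) = 86173*(94447/7762698) = 8138781331/7762698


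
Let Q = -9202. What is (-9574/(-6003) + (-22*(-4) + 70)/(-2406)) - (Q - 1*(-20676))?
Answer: -27616566127/2407203 ≈ -11472.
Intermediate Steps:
(-9574/(-6003) + (-22*(-4) + 70)/(-2406)) - (Q - 1*(-20676)) = (-9574/(-6003) + (-22*(-4) + 70)/(-2406)) - (-9202 - 1*(-20676)) = (-9574*(-1/6003) + (88 + 70)*(-1/2406)) - (-9202 + 20676) = (9574/6003 + 158*(-1/2406)) - 1*11474 = (9574/6003 - 79/1203) - 11474 = 3681095/2407203 - 11474 = -27616566127/2407203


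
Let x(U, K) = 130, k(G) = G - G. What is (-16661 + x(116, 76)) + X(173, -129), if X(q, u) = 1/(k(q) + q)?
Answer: -2859862/173 ≈ -16531.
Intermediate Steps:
k(G) = 0
X(q, u) = 1/q (X(q, u) = 1/(0 + q) = 1/q)
(-16661 + x(116, 76)) + X(173, -129) = (-16661 + 130) + 1/173 = -16531 + 1/173 = -2859862/173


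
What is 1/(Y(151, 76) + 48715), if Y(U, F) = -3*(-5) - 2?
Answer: 1/48728 ≈ 2.0522e-5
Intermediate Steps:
Y(U, F) = 13 (Y(U, F) = 15 - 2 = 13)
1/(Y(151, 76) + 48715) = 1/(13 + 48715) = 1/48728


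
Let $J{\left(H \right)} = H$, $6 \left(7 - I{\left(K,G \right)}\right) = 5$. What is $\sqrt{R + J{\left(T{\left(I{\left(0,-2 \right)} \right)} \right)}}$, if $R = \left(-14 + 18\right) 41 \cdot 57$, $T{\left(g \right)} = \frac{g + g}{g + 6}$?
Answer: $\frac{\sqrt{49820894}}{73} \approx 96.69$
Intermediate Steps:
$I{\left(K,G \right)} = \frac{37}{6}$ ($I{\left(K,G \right)} = 7 - \frac{5}{6} = \frac{37}{6}$)
$T{\left(g \right)} = \frac{2 g}{6 + g}$
$R = 9348$ ($R = 4 \cdot 41 \cdot 57 = 164 \cdot 57 = 9348$)
$\sqrt{R + J{\left(T{\left(I{\left(0,-2 \right)} \right)} \right)}} = \sqrt{9348 + 2 \cdot \frac{37}{6} \frac{1}{6 + \frac{37}{6}}} = \sqrt{9348 + 2 \cdot \frac{37}{6} \frac{1}{\frac{73}{6}}} = \sqrt{9348 + 2 \cdot \frac{37}{6} \cdot \frac{6}{73}} = \sqrt{9348 + \frac{74}{73}} = \sqrt{\frac{682478}{73}} = \frac{\sqrt{49820894}}{73}$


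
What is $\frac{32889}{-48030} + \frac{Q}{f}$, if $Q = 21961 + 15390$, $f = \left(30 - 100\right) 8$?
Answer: $- \frac{60412879}{896560} \approx -67.383$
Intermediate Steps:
$f = -560$ ($f = \left(-70\right) 8 = -560$)
$Q = 37351$
$\frac{32889}{-48030} + \frac{Q}{f} = \frac{32889}{-48030} + \frac{37351}{-560} = 32889 \left(- \frac{1}{48030}\right) + 37351 \left(- \frac{1}{560}\right) = - \frac{10963}{16010} - \frac{37351}{560} = - \frac{60412879}{896560}$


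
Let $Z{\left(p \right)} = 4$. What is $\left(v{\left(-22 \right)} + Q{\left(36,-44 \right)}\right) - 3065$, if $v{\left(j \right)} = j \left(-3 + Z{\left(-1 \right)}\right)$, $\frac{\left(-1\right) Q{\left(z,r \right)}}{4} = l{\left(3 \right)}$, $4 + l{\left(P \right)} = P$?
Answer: $-3083$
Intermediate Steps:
$l{\left(P \right)} = -4 + P$
$Q{\left(z,r \right)} = 4$ ($Q{\left(z,r \right)} = - 4 \left(-4 + 3\right) = \left(-4\right) \left(-1\right) = 4$)
$v{\left(j \right)} = j$ ($v{\left(j \right)} = j \left(-3 + 4\right) = j 1 = j$)
$\left(v{\left(-22 \right)} + Q{\left(36,-44 \right)}\right) - 3065 = \left(-22 + 4\right) - 3065 = -18 - 3065 = -3083$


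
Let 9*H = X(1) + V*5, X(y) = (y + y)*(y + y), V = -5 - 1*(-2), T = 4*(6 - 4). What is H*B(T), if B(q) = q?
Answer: -88/9 ≈ -9.7778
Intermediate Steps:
T = 8 (T = 4*2 = 8)
V = -3 (V = -5 + 2 = -3)
X(y) = 4*y² (X(y) = (2*y)*(2*y) = 4*y²)
H = -11/9 (H = (4*1² - 3*5)/9 = (4*1 - 15)/9 = (4 - 15)/9 = (⅑)*(-11) = -11/9 ≈ -1.2222)
H*B(T) = -11/9*8 = -88/9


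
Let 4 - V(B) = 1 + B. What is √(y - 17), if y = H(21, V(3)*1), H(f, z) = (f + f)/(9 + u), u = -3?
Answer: I*√10 ≈ 3.1623*I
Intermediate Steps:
V(B) = 3 - B (V(B) = 4 - (1 + B) = 4 + (-1 - B) = 3 - B)
H(f, z) = f/3 (H(f, z) = (f + f)/(9 - 3) = (2*f)/6 = (2*f)*(⅙) = f/3)
y = 7 (y = (⅓)*21 = 7)
√(y - 17) = √(7 - 17) = √(-10) = I*√10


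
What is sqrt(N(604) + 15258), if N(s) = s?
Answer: sqrt(15862) ≈ 125.94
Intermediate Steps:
sqrt(N(604) + 15258) = sqrt(604 + 15258) = sqrt(15862)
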